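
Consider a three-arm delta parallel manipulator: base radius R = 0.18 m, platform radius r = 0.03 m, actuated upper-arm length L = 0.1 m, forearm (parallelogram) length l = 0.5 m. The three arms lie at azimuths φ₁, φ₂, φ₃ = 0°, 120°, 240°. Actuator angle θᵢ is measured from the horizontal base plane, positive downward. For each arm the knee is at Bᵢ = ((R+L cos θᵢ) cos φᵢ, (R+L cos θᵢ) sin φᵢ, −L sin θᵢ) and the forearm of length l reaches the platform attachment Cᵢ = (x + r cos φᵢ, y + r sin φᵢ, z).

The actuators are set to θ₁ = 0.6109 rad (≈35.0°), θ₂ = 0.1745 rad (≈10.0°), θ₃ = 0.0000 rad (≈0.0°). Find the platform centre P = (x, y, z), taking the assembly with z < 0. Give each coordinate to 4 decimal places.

(-0.0695, -0.0187, -0.4559)

arm 1 at φ=0.0°: e+L cos θ1 = 0.2319;  S1 = (0.2319, 0.0000, -0.0574)
arm 2 at φ=120.0°: e+L cos θ2 = 0.2485;  S2 = (-0.1242, 0.2152, -0.0174)
arm 3 at φ=240.0°: e+L cos θ3 = 0.2500;  S3 = (-0.1250, -0.2165, 0.0000)
subtract pairs → two planes through P
linear system: -0.7123x+0.4304y = 0.0050−0.0800z; -0.7138x+-0.4330y = 0.0054−0.1147z
Cramer: x(z) = -0.0073+0.1365z;  y(z) = -0.0005+0.0400z
into |P−S₁|² = l²: 1.0202z² + 0.0494z + -0.1895 = 0;  Δ = 0.7757;  z = -0.4559 or 0.4074 → z<0 root = -0.4559
x = -0.0695, y = -0.0187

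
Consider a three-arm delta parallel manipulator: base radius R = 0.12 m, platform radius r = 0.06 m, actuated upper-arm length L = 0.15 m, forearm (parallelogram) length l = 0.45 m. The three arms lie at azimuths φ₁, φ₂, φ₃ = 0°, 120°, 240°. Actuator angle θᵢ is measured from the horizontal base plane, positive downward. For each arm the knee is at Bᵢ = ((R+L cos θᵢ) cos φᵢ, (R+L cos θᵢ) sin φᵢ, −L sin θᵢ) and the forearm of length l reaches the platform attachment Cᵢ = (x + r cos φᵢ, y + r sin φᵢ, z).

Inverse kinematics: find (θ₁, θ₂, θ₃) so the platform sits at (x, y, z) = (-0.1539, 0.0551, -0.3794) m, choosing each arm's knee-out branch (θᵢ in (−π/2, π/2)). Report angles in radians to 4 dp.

θ₁ = 0.6110, θ₂ = -0.3490, θ₃ = -0.0001

rotate P by −φ1: (-0.1539, 0.0551, -0.3794)
  e−x'=0.2139;  (l²−L²−(e−x')²−y'²−z²)/2L = -0.0424
  √(A²+B²)=0.4355;  θ1 = -1.0574+1.6684 ≈ 0.6110
arm 2 (φ=120.0°): x'=0.1247, y'=0.1057
  e−x'=-0.0647;  (l²−L²−(e−x')²−y'²−z²)/2L = 0.0690
  √(A²+B²)=0.3849;  θ2 = -1.7396+1.3906 ≈ -0.3490
φ3=240.0° → target in arm frame (0.0292, -0.1608)
  A cos θ + B sin θ = C:  0.0308·cos θ + -0.3794·sin θ = 0.0308
  θ3 = atan2(B,A) + arccos(C/0.3806) = -0.0001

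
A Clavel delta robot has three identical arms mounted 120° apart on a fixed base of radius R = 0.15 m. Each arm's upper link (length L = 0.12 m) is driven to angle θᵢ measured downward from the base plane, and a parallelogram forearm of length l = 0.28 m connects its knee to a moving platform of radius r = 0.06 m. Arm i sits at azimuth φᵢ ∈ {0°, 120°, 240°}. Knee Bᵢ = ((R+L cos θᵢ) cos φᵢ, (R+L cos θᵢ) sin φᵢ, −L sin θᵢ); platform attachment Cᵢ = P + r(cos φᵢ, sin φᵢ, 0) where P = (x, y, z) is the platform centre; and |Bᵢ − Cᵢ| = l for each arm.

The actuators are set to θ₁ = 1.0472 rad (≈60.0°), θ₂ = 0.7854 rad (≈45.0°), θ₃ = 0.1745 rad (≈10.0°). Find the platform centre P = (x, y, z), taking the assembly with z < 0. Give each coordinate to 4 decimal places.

(-0.0679, -0.0577, -0.2700)

φ1=0.0°: virtual centre (0.1500, 0.0000, -0.1039), radius l
φ2=120.0°: virtual centre (-0.0874, 0.1514, -0.0849), radius l
φ3=240.0°: virtual centre (-0.1041, -0.1803, -0.0208), radius l
subtract pairs → two planes through P
plane₁₂: -0.4749x+0.3029y+0.0381z = 0.0045
det = 0.3251;  x = -0.0147+0.1971z,  y = -0.0083+0.1831z
sphere 1 gives Az²+Bz+C=0 with A=1.0724, B=0.1399, C=-0.0404;  B²−4AC=0.1929;  roots -0.2700, 0.1395;  negative root z = -0.2700
x = -0.0679, y = -0.0577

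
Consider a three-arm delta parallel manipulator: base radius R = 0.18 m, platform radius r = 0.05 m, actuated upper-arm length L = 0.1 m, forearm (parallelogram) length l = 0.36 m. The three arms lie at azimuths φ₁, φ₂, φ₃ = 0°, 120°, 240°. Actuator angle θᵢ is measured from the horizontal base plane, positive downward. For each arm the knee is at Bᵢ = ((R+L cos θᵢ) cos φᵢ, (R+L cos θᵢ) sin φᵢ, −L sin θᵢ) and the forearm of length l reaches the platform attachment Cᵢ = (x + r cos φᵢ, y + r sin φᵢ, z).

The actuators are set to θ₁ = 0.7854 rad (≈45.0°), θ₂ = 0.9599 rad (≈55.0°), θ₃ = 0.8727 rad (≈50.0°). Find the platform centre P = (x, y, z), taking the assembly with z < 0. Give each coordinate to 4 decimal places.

(0.0154, -0.0090, -0.3792)

arm 1 at φ=0.0°: e+L cos θ1 = 0.2007;  centre 1 = (0.2007, 0.0000, -0.0707)
φ2=120.0°: virtual centre (-0.0937, 0.1623, -0.0819), radius l
arm 3 at φ=240.0°: e+L cos θ3 = 0.1943;  centre 3 = (-0.0971, -0.1682, -0.0766)
eliminate P² terms by subtracting sphere 1 from 2 and 3
plane₁₂: -0.5888x+0.3245y+-0.0224z = -0.0035
Cramer: x(z) = 0.0044-0.0290z;  y(z) = -0.0028+0.0164z
into |P−centre ₁|² = l²: 1.0011z² + 0.1527z + -0.0860 = 0;  Δ = 0.3679;  z = -0.3792 or 0.2266 → z<0 root = -0.3792
x = 0.0154, y = -0.0090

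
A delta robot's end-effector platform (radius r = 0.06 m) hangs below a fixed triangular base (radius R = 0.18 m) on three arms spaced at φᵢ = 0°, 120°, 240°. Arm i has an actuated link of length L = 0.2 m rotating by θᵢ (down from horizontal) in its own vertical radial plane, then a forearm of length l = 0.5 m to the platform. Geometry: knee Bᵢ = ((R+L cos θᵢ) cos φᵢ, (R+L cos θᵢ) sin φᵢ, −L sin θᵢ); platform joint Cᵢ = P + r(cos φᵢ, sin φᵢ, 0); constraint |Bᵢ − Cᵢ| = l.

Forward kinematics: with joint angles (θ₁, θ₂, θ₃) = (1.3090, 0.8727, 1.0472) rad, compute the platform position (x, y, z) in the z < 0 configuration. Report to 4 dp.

(-0.0886, 0.0358, -0.6185)

S1 = (0.1718·cos0.0°, 0.1718·sin0.0°, -0.1932) = (0.1718, 0.0000, -0.1932)
S2 = (0.2486·cos120.0°, 0.2486·sin120.0°, -0.1532) = (-0.1243, 0.2153, -0.1532)
S3 = (0.2200·cos240.0°, 0.2200·sin240.0°, -0.1732) = (-0.1100, -0.1905, -0.1732)
eliminate P² terms by subtracting sphere 1 from 2 and 3
plane₁₂: -0.5921x+0.4305y+0.0799z = 0.0184
det = 0.4682;  x = -0.0256+0.1018z,  y = 0.0075+-0.0457z
sphere 1 gives Az²+Bz+C=0 with A=1.0125, B=0.3455, C=-0.1737;  B²−4AC=0.8226;  roots -0.6185, 0.2773;  negative root z = -0.6185
x = -0.0886, y = 0.0358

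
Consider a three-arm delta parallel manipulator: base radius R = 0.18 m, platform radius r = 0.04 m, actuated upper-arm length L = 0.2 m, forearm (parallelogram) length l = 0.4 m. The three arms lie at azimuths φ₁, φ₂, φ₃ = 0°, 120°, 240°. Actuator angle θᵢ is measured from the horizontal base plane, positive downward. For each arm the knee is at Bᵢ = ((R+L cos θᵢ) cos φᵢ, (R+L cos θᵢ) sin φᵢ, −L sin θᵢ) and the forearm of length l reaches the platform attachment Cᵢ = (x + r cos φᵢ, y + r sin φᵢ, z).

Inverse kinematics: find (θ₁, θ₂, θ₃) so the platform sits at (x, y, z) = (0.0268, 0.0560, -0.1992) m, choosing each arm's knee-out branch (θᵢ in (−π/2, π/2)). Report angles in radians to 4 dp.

rotate P by −φ1: (0.0268, 0.0560, -0.1992)
  A cos θ + B sin θ = C:  0.1132·cos θ + -0.1992·sin θ = 0.1609
  θ1 = atan2(B,A) + arccos(C/0.2291) = -0.2619
arm 2 (φ=120.0°): x'=0.0351, y'=-0.0512
  e−x'=0.1049;  (l²−L²−(e−x')²−y'²−z²)/2L = 0.1667
  θ2 = atan2(B,A) + arccos(C/0.2251) = -0.3492
arm 3 (φ=240.0°): x'=-0.0619, y'=-0.0048
  A cos θ + B sin θ = C:  0.2019·cos θ + -0.1992·sin θ = 0.0988
  √(A²+B²)=0.2836;  θ3 = -0.7787+1.2149 ≈ 0.4362

θ₁ = -0.2619, θ₂ = -0.3492, θ₃ = 0.4362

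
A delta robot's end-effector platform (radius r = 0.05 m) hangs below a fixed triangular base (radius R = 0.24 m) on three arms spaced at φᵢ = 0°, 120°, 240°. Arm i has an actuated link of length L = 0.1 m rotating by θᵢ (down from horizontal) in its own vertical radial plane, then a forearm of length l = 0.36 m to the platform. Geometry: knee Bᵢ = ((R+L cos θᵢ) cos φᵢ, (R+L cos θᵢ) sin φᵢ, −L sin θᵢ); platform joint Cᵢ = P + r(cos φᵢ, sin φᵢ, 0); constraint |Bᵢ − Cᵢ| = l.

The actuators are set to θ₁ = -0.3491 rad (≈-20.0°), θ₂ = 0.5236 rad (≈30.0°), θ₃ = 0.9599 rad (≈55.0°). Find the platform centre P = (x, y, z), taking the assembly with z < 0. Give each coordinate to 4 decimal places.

(0.0727, 0.0326, -0.2555)

S1 = (0.2840·cos0.0°, 0.2840·sin0.0°, 0.0342) = (0.2840, 0.0000, 0.0342)
φ2=120.0°: virtual centre (-0.1383, 0.2395, -0.0500), radius l
arm 3 at φ=240.0°: e+L cos θ3 = 0.2474;  S3 = (-0.1237, -0.2142, -0.0819)
|S₂|²−|S₁|² = -0.0028;  |S₃|²−|S₁|² = -0.0139
[-0.8445 0.4791 -0.1684]·P = -0.0028;  [-0.8153 -0.4284 -0.2322]·P = -0.0139
det = 0.7524;  x = 0.0105+-0.2438z,  y = 0.0126+-0.0782z
into |P−S₁|² = l²: 1.0655z² + 0.0630z + -0.0535 = 0;  Δ = 0.2318;  z = -0.2555 or 0.1964 → z<0 root = -0.2555
x = 0.0727, y = 0.0326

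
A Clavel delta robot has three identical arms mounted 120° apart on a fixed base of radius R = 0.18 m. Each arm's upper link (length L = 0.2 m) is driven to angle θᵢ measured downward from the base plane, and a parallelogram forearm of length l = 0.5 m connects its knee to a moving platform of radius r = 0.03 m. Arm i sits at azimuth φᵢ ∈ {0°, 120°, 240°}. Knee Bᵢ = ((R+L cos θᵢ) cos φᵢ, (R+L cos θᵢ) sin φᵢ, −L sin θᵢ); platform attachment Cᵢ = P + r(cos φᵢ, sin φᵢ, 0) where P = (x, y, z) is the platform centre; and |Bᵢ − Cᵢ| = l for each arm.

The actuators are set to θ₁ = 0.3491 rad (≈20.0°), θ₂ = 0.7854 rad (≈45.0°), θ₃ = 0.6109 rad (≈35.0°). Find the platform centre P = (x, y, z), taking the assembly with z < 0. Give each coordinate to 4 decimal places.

O1 = (0.3379·cos0.0°, 0.3379·sin0.0°, -0.0684) = (0.3379, 0.0000, -0.0684)
φ2=120.0°: virtual centre (-0.1457, 0.2524, -0.1414), radius l
φ3=240.0°: virtual centre (-0.1569, -0.2718, -0.1147), radius l
eliminate P² terms by subtracting sphere 1 from 2 and 3
plane₁₂: -0.9673x+0.5048y+-0.1460z = -0.0140
Cramer: x(z) = 0.0110-0.1230z;  y(z) = -0.0066+0.0536z
sphere 1 gives Az²+Bz+C=0 with A=1.0180, B=0.2165, C=-0.1384;  B²−4AC=0.6103;  roots -0.4901, 0.2773;  negative root z = -0.4901
x = 0.0712, y = -0.0329

(0.0712, -0.0329, -0.4901)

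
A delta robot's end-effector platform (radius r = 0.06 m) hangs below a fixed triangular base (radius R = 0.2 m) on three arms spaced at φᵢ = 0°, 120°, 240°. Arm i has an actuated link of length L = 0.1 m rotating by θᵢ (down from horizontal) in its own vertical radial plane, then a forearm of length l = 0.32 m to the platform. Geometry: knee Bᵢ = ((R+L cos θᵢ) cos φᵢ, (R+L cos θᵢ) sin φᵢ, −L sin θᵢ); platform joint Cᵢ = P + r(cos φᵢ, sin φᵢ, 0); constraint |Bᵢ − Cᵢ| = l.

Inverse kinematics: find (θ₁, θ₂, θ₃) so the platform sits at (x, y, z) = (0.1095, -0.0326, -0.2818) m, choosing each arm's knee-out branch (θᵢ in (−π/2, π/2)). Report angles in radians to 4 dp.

rotate P by −φ1: (0.1095, -0.0326, -0.2818)
  A=0.0305, B=-0.2818, C=(l²−L²−A²−y'²−z²)/(2L)=0.0550
  γ=atan2(-0.2818,0.0305)=-1.4630;  ψ=arccos(0.1940)=1.3756;  θ1=γ+ψ≈-0.0874
arm 2 (φ=120.0°): x'=-0.0830, y'=-0.0785
  A cos θ + B sin θ = C:  0.2230·cos θ + -0.2818·sin θ = -0.2145
  γ=atan2(-0.2818,0.2230)=-0.9014;  ψ=arccos(-0.5969)=2.2104;  θ2=γ+ψ≈1.3090
φ3=240.0° → target in arm frame (-0.0265, 0.1111)
  A=0.1665, B=-0.2818, C=(l²−L²−A²−y'²−z²)/(2L)=-0.1354
  √(A²+B²)=0.3273;  θ3 = -1.0371+1.9974 ≈ 0.9603

θ₁ = -0.0874, θ₂ = 1.3090, θ₃ = 0.9603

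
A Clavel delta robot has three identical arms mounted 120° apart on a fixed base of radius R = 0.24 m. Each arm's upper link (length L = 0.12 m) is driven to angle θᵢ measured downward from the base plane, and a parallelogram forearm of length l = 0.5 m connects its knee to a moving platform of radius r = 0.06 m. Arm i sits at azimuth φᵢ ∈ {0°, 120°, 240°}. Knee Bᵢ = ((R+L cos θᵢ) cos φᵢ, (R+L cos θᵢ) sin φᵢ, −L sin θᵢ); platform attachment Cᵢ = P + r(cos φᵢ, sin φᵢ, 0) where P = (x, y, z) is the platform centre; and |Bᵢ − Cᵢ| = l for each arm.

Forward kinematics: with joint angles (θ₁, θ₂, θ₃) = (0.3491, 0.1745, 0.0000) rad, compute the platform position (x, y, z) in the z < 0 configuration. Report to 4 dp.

centre 1 = (0.2928·cos0.0°, 0.2928·sin0.0°, -0.0410) = (0.2928, 0.0000, -0.0410)
arm 2 at φ=120.0°: (R−r)+L cos θ2 = 0.2982;  centre 2 = (-0.1491, 0.2582, -0.0208)
φ3=240.0°: virtual centre (-0.1500, -0.2598, 0.0000), radius l
|centre ₂|²−|centre ₁|² = 0.0019;  |centre ₃|²−|centre ₁|² = 0.0026
linear system: -0.8837x+0.5165y = 0.0019−0.0404z; -0.8855x+-0.5196y = 0.0026−0.0821z
det = 0.9165;  x = -0.0026+0.0692z,  y = -0.0006+0.0401z
quadratic in z: (1.0064)z²+(0.0412)z+(-0.1611)=0, √Δ=0.8063 → z ∈ {-0.4211, 0.3801}; z = -0.4211 (taking z<0)
x = -0.0317, y = -0.0175

(-0.0317, -0.0175, -0.4211)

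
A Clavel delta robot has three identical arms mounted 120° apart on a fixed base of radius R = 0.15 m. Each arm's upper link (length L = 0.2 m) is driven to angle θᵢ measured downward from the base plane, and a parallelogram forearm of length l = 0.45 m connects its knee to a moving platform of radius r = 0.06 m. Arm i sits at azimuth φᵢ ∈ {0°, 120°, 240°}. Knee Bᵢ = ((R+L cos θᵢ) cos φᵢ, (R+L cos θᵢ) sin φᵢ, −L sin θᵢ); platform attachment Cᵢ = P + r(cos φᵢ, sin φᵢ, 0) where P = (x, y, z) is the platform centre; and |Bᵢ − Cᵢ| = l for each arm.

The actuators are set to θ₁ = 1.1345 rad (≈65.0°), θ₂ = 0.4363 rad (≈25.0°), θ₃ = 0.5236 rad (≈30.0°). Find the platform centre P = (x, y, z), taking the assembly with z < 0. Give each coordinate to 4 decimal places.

(-0.1646, 0.0161, -0.4767)

φ1=0.0°: virtual centre (0.1745, 0.0000, -0.1813), radius l
arm 2 at φ=120.0°: (R−r)+L cos θ2 = 0.2713;  O2 = (-0.1356, 0.2349, -0.0845)
φ3=240.0°: virtual centre (-0.1316, -0.2279, -0.1000), radius l
subtract pairs → two planes through P
linear system: -0.6203x+0.4698y = 0.0174−0.1935z; -0.6122x+-0.4559y = 0.0160−0.1625z
Cramer: x(z) = -0.0271+0.2885z;  y(z) = 0.0013-0.0309z
into |P−O₁|² = l²: 1.0842z² + 0.2461z + -0.1290 = 0;  Δ = 0.6200;  z = -0.4767 or 0.2496 → z<0 root = -0.4767
x = -0.1646, y = 0.0161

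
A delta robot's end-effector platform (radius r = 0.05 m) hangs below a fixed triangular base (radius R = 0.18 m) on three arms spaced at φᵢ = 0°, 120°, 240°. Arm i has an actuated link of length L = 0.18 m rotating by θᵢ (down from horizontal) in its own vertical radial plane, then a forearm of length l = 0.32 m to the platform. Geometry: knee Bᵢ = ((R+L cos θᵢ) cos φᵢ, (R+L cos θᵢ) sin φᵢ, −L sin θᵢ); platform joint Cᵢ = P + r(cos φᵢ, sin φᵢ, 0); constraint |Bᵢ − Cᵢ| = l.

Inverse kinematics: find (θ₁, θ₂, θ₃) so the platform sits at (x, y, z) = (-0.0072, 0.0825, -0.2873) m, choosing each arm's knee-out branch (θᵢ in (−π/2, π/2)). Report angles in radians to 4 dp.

θ₁ = 0.7850, θ₂ = 0.3491, θ₃ = 1.0470

arm 1 (φ=0.0°): x'=-0.0072, y'=0.0825
  A cos θ + B sin θ = C:  0.1372·cos θ + -0.2873·sin θ = -0.1060
  θ1 = atan2(B,A) + arccos(C/0.3184) = 0.7850
arm 2 (φ=120.0°): x'=0.0750, y'=-0.0350
  A cos θ + B sin θ = C:  0.0550·cos θ + -0.2873·sin θ = -0.0466
  γ=atan2(-0.2873,0.0550)=-1.3818;  ψ=arccos(-0.1594)=1.7309;  θ2=γ+ψ≈0.3491
φ3=240.0° → target in arm frame (-0.0678, -0.0475)
  e−x'=0.1978;  (l²−L²−(e−x')²−y'²−z²)/2L = -0.1498
  √(A²+B²)=0.3488;  θ3 = -0.9677+2.0148 ≈ 1.0470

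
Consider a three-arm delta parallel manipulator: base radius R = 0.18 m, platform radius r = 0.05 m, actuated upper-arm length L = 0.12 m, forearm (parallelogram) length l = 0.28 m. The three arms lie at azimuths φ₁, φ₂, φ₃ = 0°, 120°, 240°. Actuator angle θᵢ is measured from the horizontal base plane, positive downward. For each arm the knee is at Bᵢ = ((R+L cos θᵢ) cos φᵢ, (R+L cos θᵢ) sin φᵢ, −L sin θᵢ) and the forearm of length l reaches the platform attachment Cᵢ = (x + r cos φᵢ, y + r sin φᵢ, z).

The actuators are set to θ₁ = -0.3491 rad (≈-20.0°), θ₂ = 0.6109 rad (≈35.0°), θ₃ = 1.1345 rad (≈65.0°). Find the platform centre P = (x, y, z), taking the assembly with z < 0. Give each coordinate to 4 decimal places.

(0.0878, 0.0445, -0.1879)

centre 1 = (0.2428·cos0.0°, 0.2428·sin0.0°, 0.0410) = (0.2428, 0.0000, 0.0410)
centre 2 = (0.2283·cos120.0°, 0.2283·sin120.0°, -0.0688) = (-0.1141, 0.1977, -0.0688)
arm 3 at φ=240.0°: ρ3 = 0.1807;  centre 3 = (-0.0904, -0.1565, -0.1088)
eliminate P² terms by subtracting sphere 1 from 2 and 3
plane₁₂: -0.7138x+0.3954y+-0.2198z = -0.0038
Cramer: x(z) = 0.0155-0.3846z;  y(z) = 0.0185-0.1386z
sphere 1 gives Az²+Bz+C=0 with A=1.1671, B=0.0876, C=-0.0247;  B²−4AC=0.1231;  roots -0.1879, 0.1128;  negative root z = -0.1879
x = 0.0878, y = 0.0445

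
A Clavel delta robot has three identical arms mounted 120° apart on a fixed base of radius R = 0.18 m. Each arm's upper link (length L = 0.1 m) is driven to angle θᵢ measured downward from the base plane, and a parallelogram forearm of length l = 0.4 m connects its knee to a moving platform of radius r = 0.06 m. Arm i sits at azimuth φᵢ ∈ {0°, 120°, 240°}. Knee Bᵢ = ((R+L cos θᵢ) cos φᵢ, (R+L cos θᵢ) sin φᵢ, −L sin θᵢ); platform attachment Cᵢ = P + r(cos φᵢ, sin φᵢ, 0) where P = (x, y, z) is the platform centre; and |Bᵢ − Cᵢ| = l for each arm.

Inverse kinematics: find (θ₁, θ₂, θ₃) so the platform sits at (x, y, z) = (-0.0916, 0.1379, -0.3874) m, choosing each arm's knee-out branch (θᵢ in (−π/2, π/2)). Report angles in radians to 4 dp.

θ₁ = 1.3087, θ₂ = -0.0876, θ₃ = 1.2216

arm 1 (φ=0.0°): x'=-0.0916, y'=0.1379
  A=0.2116, B=-0.3874, C=(l²−L²−A²−y'²−z²)/(2L)=-0.3193
  γ=atan2(-0.3874,0.2116)=-1.0709;  ψ=arccos(-0.7235)=2.3796;  θ1=γ+ψ≈1.3087
φ2=120.0° → target in arm frame (0.1652, 0.0104)
  e−x'=-0.0452;  (l²−L²−(e−x')²−y'²−z²)/2L = -0.0112
  θ2 = atan2(B,A) + arccos(C/0.3900) = -0.0876
arm 3 (φ=240.0°): x'=-0.0736, y'=-0.1483
  A=0.1936, B=-0.3874, C=(l²−L²−A²−y'²−z²)/(2L)=-0.2978
  θ3 = atan2(B,A) + arccos(C/0.4331) = 1.2216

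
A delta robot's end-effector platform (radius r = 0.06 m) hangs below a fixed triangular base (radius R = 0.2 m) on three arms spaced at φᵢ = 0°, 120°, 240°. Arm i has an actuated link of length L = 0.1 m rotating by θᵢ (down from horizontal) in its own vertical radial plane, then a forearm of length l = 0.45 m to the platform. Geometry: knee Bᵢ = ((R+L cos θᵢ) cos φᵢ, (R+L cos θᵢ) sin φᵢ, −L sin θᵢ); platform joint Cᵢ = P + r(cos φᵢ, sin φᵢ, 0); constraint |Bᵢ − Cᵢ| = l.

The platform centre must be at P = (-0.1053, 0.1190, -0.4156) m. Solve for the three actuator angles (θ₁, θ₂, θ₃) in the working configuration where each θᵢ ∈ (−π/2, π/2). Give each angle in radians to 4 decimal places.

θ₁ = 1.1339, θ₂ = -0.2624, θ₃ = 0.8726

rotate P by −φ1: (-0.1053, 0.1190, -0.4156)
  e−x'=0.2453;  (l²−L²−(e−x')²−y'²−z²)/2L = -0.2728
  θ1 = atan2(B,A) + arccos(C/0.4826) = 1.1339
φ2=120.0° → target in arm frame (0.1557, 0.0317)
  A=-0.0157, B=-0.4156, C=(l²−L²−A²−y'²−z²)/(2L)=0.0926
  γ=atan2(-0.4156,-0.0157)=-1.6086;  ψ=arccos(0.2227)=1.3462;  θ2=γ+ψ≈-0.2624
arm 3 (φ=240.0°): x'=-0.0504, y'=-0.1507
  e−x'=0.1904;  (l²−L²−(e−x')²−y'²−z²)/2L = -0.1959
  γ=atan2(-0.4156,0.1904)=-1.1412;  ψ=arccos(-0.4286)=2.0137;  θ3=γ+ψ≈0.8726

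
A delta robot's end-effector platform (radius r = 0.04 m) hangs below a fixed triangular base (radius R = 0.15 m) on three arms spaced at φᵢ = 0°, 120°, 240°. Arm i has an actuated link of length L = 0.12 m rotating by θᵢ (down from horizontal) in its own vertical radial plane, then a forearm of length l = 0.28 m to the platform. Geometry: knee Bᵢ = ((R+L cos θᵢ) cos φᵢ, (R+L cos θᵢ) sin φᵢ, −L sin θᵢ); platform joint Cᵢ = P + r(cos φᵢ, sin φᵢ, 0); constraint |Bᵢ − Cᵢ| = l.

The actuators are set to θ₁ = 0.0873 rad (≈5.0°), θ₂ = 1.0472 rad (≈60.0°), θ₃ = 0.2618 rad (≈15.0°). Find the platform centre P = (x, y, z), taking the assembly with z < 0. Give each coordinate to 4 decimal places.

(0.0533, -0.0684, -0.2170)

arm 1 at φ=0.0°: ρ1 = 0.2295;  S1 = (0.2295, 0.0000, -0.0105)
arm 2 at φ=120.0°: ρ2 = 0.1700;  S2 = (-0.0850, 0.1472, -0.1039)
arm 3 at φ=240.0°: ρ3 = 0.2259;  S3 = (-0.1130, -0.1956, -0.0311)
subtract pairs → two planes through P
linear system: -0.6291x+0.2944y = -0.0131−-0.1869z; -0.6850x+-0.3913y = -0.0008−-0.0412z
det = 0.4479;  x = 0.0120+-0.1904z,  y = -0.0189+0.2280z
into |P−S₁|² = l²: 1.0883z² + 0.0951z + -0.0306 = 0;  Δ = 0.1422;  z = -0.2170 or 0.1296 → z<0 root = -0.2170
x = 0.0533, y = -0.0684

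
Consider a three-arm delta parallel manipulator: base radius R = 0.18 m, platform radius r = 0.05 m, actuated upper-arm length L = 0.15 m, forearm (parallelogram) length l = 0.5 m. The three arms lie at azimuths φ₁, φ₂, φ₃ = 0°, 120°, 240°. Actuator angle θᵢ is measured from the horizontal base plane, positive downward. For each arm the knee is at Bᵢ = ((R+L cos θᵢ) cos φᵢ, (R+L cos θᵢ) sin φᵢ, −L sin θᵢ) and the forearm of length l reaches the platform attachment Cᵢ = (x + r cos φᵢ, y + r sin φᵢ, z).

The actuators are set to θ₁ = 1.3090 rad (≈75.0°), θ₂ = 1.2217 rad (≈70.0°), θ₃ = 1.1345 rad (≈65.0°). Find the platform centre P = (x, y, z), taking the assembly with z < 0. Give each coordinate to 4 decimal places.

arm 1 at φ=0.0°: (R−r)+L cos θ1 = 0.1688;  centre 1 = (0.1688, 0.0000, -0.1449)
arm 2 at φ=120.0°: (R−r)+L cos θ2 = 0.1813;  centre 2 = (-0.0907, 0.1570, -0.1410)
centre 3 = (0.1934·cos240.0°, 0.1934·sin240.0°, -0.1359) = (-0.0967, -0.1675, -0.1359)
eliminate P² terms by subtracting sphere 1 from 2 and 3
linear system: -0.5190x+0.3140y = 0.0032−0.0079z; -0.5310x+-0.3350y = 0.0064−0.0179z
det = 0.3406;  x = -0.0091+0.0242z,  y = -0.0047+0.0150z
sphere 1 gives Az²+Bz+C=0 with A=1.0008, B=0.2810, C=-0.1973;  B²−4AC=0.8690;  roots -0.6061, 0.3253;  negative root z = -0.6061
x = -0.0238, y = -0.0137

(-0.0238, -0.0137, -0.6061)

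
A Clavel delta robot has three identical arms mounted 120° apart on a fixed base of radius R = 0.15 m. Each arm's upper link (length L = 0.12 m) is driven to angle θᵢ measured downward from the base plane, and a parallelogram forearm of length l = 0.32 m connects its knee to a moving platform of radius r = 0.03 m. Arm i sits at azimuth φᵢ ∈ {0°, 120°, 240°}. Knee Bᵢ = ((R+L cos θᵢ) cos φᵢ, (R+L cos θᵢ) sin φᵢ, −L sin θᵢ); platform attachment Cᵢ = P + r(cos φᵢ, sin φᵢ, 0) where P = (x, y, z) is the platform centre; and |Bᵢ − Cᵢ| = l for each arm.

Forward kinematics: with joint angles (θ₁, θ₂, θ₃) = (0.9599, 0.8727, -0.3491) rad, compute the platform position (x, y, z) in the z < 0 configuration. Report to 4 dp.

(-0.0690, -0.1007, -0.2589)

centre 1 = (0.1888·cos0.0°, 0.1888·sin0.0°, -0.0983) = (0.1888, 0.0000, -0.0983)
φ2=120.0°: virtual centre (-0.0986, 0.1707, -0.0919), radius l
arm 3 at φ=240.0°: e+L cos θ3 = 0.2328;  centre 3 = (-0.1164, -0.2016, 0.0410)
subtract pairs → two planes through P
plane₁₂: -0.5748x+0.3414y+0.0127z = 0.0020
det = 0.4402;  x = -0.0100+0.2278z,  y = -0.0110+0.3463z
sphere 1 gives Az²+Bz+C=0 with A=1.1718, B=0.0984, C=-0.0531;  B²−4AC=0.2585;  roots -0.2589, 0.1750;  negative root z = -0.2589
x = -0.0690, y = -0.1007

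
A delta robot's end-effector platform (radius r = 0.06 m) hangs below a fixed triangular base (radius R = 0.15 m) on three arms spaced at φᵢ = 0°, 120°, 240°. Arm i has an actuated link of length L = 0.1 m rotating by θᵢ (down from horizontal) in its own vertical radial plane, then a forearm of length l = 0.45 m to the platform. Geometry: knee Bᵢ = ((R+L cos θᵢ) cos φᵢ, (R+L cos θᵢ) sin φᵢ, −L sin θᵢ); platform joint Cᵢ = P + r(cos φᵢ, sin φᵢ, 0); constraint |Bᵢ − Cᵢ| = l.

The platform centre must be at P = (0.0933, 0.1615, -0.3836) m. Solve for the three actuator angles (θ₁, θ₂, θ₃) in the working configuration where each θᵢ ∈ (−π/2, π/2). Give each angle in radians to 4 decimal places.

θ₁ = -0.2623, θ₂ = -0.2619, θ₃ = 0.9597

rotate P by −φ1: (0.0933, 0.1615, -0.3836)
  A=-0.0033, B=-0.3836, C=(l²−L²−A²−y'²−z²)/(2L)=0.0963
  γ=atan2(-0.3836,-0.0033)=-1.5794;  ψ=arccos(0.2510)=1.3171;  θ1=γ+ψ≈-0.2623
arm 2 (φ=120.0°): x'=0.0932, y'=-0.1616
  e−x'=-0.0032;  (l²−L²−(e−x')²−y'²−z²)/2L = 0.0962
  √(A²+B²)=0.3836;  θ2 = -1.5792+1.3173 ≈ -0.2619
rotate P by −φ3: (-0.1865, 0.0001, -0.3836)
  e−x'=0.2765;  (l²−L²−(e−x')²−y'²−z²)/2L = -0.1555
  γ=atan2(-0.3836,0.2765)=-0.9462;  ψ=arccos(-0.3289)=1.9060;  θ3=γ+ψ≈0.9597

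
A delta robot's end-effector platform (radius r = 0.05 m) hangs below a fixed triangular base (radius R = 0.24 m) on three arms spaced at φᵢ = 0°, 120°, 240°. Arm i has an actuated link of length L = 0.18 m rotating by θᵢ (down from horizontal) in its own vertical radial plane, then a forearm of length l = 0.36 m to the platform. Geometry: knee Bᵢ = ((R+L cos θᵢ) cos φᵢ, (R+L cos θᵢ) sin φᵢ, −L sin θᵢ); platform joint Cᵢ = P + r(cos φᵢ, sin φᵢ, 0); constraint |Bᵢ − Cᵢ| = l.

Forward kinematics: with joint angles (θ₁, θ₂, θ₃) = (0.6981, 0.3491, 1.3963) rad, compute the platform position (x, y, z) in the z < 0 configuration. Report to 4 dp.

arm 1 at φ=0.0°: e+L cos θ1 = 0.3279;  O1 = (0.3279, 0.0000, -0.1157)
O2 = (0.3591·cos120.0°, 0.3591·sin120.0°, -0.0616) = (-0.1796, 0.3110, -0.0616)
arm 3 at φ=240.0°: e+L cos θ3 = 0.2213;  O3 = (-0.1106, -0.1916, -0.1773)
subtract pairs → two planes through P
linear system: -1.0149x+0.6221y = 0.0119−0.1083z; -0.8770x+-0.3832y = -0.0405−-0.1231z
Cramer: x(z) = 0.0221-0.0376z;  y(z) = 0.0552-0.2353z
sphere 1 gives Az²+Bz+C=0 with A=1.0568, B=0.2284, C=-0.0197;  B²−4AC=0.1353;  roots -0.2821, 0.0660;  negative root z = -0.2821
x = 0.0327, y = 0.1215

(0.0327, 0.1215, -0.2821)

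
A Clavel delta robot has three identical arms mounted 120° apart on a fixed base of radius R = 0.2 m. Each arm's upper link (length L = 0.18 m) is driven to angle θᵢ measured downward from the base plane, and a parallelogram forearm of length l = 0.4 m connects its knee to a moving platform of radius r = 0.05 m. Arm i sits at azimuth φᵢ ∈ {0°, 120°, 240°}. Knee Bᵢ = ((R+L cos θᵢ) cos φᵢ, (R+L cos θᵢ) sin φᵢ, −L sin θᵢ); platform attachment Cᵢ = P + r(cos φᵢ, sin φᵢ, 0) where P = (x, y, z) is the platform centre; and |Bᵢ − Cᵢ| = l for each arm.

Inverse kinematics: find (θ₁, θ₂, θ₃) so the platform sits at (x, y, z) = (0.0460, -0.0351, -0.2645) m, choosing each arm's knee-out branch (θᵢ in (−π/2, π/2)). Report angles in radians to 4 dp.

θ₁ = -0.0872, θ₂ = 0.5239, θ₃ = 0.1746

arm 1 (φ=0.0°): x'=0.0460, y'=-0.0351
  e−x'=0.1040;  (l²−L²−(e−x')²−y'²−z²)/2L = 0.1266
  γ=atan2(-0.2645,0.1040)=-1.1962;  ψ=arccos(0.4456)=1.1090;  θ1=γ+ψ≈-0.0872
rotate P by −φ2: (-0.0534, -0.0223, -0.2645)
  A cos θ + B sin θ = C:  0.2034·cos θ + -0.2645·sin θ = 0.0438
  √(A²+B²)=0.3337;  θ2 = -0.9153+1.4391 ≈ 0.5239
rotate P by −φ3: (0.0074, 0.0574, -0.2645)
  e−x'=0.1426;  (l²−L²−(e−x')²−y'²−z²)/2L = 0.0945
  √(A²+B²)=0.3005;  θ3 = -1.0763+1.2510 ≈ 0.1746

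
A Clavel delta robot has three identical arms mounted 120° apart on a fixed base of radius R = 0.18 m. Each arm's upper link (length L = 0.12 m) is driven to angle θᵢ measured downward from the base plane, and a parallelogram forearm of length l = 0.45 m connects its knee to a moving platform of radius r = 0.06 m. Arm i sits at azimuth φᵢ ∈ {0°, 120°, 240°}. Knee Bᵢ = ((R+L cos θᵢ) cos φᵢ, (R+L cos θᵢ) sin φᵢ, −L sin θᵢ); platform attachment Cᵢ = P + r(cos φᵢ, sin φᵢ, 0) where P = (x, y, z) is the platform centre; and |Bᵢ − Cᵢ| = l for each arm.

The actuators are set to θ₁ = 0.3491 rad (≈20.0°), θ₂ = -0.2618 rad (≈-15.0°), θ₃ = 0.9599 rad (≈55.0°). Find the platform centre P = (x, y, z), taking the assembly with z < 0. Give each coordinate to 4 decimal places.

S1 = (0.2328·cos0.0°, 0.2328·sin0.0°, -0.0410) = (0.2328, 0.0000, -0.0410)
φ2=120.0°: virtual centre (-0.1180, 0.2043, 0.0311), radius l
arm 3 at φ=240.0°: ρ3 = 0.1888;  S3 = (-0.0944, -0.1635, -0.0983)
eliminate P² terms by subtracting sphere 1 from 2 and 3
[-0.7014 0.4086 0.1442]·P = 0.0008;  [-0.6544 -0.3271 -0.1145]·P = -0.0105
Cramer: x(z) = 0.0082+0.0008z;  y(z) = 0.0159-0.3516z
sphere 1 gives Az²+Bz+C=0 with A=1.1236, B=0.0706, C=-0.1501;  B²−4AC=0.6797;  roots -0.3983, 0.3355;  negative root z = -0.3983
x = 0.0079, y = 0.1559

(0.0079, 0.1559, -0.3983)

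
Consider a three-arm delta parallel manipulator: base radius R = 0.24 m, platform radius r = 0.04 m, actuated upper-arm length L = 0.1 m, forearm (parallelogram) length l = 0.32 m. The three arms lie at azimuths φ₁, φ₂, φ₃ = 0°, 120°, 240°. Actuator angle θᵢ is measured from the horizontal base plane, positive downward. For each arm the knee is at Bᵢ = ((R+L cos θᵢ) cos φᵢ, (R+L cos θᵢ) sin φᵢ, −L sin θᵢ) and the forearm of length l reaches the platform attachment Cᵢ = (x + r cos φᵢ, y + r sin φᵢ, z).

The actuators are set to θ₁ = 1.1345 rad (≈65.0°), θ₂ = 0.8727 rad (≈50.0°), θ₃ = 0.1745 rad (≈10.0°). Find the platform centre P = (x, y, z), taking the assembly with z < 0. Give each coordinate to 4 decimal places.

(-0.0447, -0.0400, -0.2265)

O1 = (0.2423·cos0.0°, 0.2423·sin0.0°, -0.0906) = (0.2423, 0.0000, -0.0906)
arm 2 at φ=120.0°: e+L cos θ2 = 0.2643;  O2 = (-0.1321, 0.2289, -0.0766)
arm 3 at φ=240.0°: e+L cos θ3 = 0.2985;  O3 = (-0.1492, -0.2585, -0.0174)
|O₂|²−|O₁|² = 0.0088;  |O₃|²−|O₁|² = 0.0225
plane₁₂: -0.7488x+0.4577y+0.0281z = 0.0088
Cramer: x(z) = -0.0199+0.1094z;  y(z) = -0.0133+0.1177z
into |P−O₁|² = l²: 1.0258z² + 0.1207z + -0.0253 = 0;  Δ = 0.1183;  z = -0.2265 or 0.1088 → z<0 root = -0.2265
x = -0.0447, y = -0.0400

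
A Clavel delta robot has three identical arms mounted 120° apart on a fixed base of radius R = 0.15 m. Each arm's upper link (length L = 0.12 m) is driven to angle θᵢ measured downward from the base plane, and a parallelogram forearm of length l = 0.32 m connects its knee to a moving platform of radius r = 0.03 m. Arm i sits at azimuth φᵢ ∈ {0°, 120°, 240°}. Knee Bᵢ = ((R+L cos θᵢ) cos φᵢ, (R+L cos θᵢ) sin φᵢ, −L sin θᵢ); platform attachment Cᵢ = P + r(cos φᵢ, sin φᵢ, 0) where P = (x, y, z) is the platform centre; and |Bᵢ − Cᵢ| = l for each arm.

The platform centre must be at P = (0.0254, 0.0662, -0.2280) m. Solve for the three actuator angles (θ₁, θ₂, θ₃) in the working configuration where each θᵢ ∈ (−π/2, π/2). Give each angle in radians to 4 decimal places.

θ₁ = 0.0004, θ₂ = -0.1742, θ₃ = 0.6979

rotate P by −φ1: (0.0254, 0.0662, -0.2280)
  A cos θ + B sin θ = C:  0.0946·cos θ + -0.2280·sin θ = 0.0945
  γ=atan2(-0.2280,0.0946)=-1.1775;  ψ=arccos(0.3829)=1.1779;  θ1=γ+ψ≈0.0004
φ2=120.0° → target in arm frame (0.0446, -0.0551)
  e−x'=0.0754;  (l²−L²−(e−x')²−y'²−z²)/2L = 0.1137
  θ2 = atan2(B,A) + arccos(C/0.2401) = -0.1742
arm 3 (φ=240.0°): x'=-0.0700, y'=-0.0111
  A cos θ + B sin θ = C:  0.1900·cos θ + -0.2280·sin θ = -0.0009
  √(A²+B²)=0.2968;  θ3 = -0.8760+1.5739 ≈ 0.6979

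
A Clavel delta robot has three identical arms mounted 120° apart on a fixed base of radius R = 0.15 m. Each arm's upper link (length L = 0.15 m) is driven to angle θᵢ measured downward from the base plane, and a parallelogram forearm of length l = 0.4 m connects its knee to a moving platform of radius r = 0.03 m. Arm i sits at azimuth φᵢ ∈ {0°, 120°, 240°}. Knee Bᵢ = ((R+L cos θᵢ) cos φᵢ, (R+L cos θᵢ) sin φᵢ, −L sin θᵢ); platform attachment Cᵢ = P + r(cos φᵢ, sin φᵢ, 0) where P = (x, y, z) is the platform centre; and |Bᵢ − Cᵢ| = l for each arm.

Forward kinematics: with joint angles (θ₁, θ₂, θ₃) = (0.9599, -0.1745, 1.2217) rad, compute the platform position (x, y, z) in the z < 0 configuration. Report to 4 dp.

(-0.0562, 0.1829, -0.3633)

φ1=0.0°: virtual centre (0.2060, 0.0000, -0.1229), radius l
centre 2 = (0.2677·cos120.0°, 0.2677·sin120.0°, 0.0260) = (-0.1339, 0.2319, 0.0260)
φ3=240.0°: virtual centre (-0.0857, -0.1484, -0.1410), radius l
eliminate P² terms by subtracting sphere 1 from 2 and 3
plane₁₂: -0.6798x+0.4637y+0.2978z = 0.0148
det = 0.4722;  x = -0.0011+0.1516z,  y = 0.0303+-0.4200z
sphere 1 gives Az²+Bz+C=0 with A=1.1994, B=0.1575, C=-0.1011;  B²−4AC=0.5097;  roots -0.3633, 0.2320;  negative root z = -0.3633
x = -0.0562, y = 0.1829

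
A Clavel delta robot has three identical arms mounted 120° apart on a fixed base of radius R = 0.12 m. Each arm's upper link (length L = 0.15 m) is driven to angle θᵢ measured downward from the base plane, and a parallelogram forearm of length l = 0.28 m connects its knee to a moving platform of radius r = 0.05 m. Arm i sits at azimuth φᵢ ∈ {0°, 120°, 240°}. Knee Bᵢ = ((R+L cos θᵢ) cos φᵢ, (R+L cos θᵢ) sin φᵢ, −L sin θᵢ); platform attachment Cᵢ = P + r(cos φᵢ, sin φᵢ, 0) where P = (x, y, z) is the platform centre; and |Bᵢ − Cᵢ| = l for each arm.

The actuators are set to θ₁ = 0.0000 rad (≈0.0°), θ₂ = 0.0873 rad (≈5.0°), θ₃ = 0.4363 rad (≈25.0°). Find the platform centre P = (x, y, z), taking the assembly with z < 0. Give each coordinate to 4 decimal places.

φ1=0.0°: virtual centre (0.2200, 0.0000, 0.0000), radius l
φ2=120.0°: virtual centre (-0.1097, 0.1900, -0.0131), radius l
centre 3 = (0.2059·cos240.0°, 0.2059·sin240.0°, -0.0634) = (-0.1030, -0.1784, -0.0634)
|centre ₂|²−|centre ₁|² = -0.0001;  |centre ₃|²−|centre ₁|² = -0.0020
linear system: -0.6594x+0.3801y = -0.0001−-0.0262z; -0.6459x+-0.3567y = -0.0020−-0.1268z
det = 0.4807;  x = 0.0016+-0.1196z,  y = 0.0026+-0.1388z
into |P−centre ₁|² = l²: 1.0336z² + 0.0515z + -0.0307 = 0;  Δ = 0.1296;  z = -0.1991 or 0.1492 → z<0 root = -0.1991
x = 0.0254, y = 0.0302

(0.0254, 0.0302, -0.1991)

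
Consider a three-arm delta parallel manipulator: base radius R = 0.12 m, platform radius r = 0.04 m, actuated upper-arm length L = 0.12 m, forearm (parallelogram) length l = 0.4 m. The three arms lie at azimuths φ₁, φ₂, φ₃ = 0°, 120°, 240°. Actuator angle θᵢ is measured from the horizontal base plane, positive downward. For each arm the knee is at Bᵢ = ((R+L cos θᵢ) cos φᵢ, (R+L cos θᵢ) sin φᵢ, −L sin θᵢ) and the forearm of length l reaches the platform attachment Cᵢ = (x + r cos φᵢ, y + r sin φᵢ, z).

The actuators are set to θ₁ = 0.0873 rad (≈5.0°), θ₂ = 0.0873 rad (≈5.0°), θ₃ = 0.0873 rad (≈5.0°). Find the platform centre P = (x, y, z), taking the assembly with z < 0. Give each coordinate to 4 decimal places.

(0.0000, 0.0000, -0.3571)

φ1=0.0°: virtual centre (0.1995, 0.0000, -0.0105), radius l
φ2=120.0°: virtual centre (-0.0998, 0.1728, -0.0105), radius l
φ3=240.0°: virtual centre (-0.0998, -0.1728, -0.0105), radius l
subtract pairs → two planes through P
[-0.5986 0.3456 0.0000]·P = 0.0000;  [-0.5986 -0.3456 0.0000]·P = 0.0000
det = 0.4138;  x = 0.0000+0.0000z,  y = 0.0000+0.0000z
into |P−O₁|² = l²: 1.0000z² + 0.0209z + -0.1201 = 0;  Δ = 0.4807;  z = -0.3571 or 0.3362 → z<0 root = -0.3571
x = 0.0000, y = 0.0000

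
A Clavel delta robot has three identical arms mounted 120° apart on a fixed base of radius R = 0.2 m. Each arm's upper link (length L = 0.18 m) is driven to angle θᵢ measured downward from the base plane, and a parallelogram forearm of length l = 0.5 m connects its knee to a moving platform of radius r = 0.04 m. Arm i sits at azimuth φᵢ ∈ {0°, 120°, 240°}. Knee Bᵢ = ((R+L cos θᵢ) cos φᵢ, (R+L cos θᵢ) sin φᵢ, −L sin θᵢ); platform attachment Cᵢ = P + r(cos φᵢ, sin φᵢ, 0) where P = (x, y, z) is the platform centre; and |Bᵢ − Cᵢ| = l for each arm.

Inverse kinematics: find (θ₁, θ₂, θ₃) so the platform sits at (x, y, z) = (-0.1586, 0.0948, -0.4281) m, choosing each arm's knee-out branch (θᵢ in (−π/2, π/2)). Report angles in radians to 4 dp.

φ1=0.0° → target in arm frame (-0.1586, 0.0948)
  e−x'=0.3186;  (l²−L²−(e−x')²−y'²−z²)/2L = -0.2116
  √(A²+B²)=0.5336;  θ1 = -0.9310+1.9784 ≈ 1.0474
rotate P by −φ2: (0.1614, 0.0900, -0.4281)
  e−x'=-0.0014;  (l²−L²−(e−x')²−y'²−z²)/2L = 0.0729
  γ=atan2(-0.4281,-0.0014)=-1.5741;  ψ=arccos(0.1702)=1.3997;  θ2=γ+ψ≈-0.1743
arm 3 (φ=240.0°): x'=-0.0028, y'=-0.1848
  A cos θ + B sin θ = C:  0.1628·cos θ + -0.4281·sin θ = -0.0731
  γ=atan2(-0.4281,0.1628)=-1.2074;  ψ=arccos(-0.1595)=1.7310;  θ3=γ+ψ≈0.5236

θ₁ = 1.0474, θ₂ = -0.1743, θ₃ = 0.5236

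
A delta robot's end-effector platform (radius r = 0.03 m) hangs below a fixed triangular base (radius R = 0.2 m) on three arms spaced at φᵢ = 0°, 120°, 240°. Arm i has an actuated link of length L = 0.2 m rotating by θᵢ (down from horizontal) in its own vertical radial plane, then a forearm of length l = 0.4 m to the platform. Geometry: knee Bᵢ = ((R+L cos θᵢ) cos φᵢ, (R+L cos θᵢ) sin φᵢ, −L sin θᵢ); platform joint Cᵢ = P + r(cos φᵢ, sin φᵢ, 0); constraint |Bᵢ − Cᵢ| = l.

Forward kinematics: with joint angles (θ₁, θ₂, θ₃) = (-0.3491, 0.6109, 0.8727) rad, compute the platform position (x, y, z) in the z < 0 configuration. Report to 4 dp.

(0.1105, 0.0317, -0.2443)

centre 1 = (0.3579·cos0.0°, 0.3579·sin0.0°, 0.0684) = (0.3579, 0.0000, 0.0684)
centre 2 = (0.3338·cos120.0°, 0.3338·sin120.0°, -0.1147) = (-0.1669, 0.2891, -0.1147)
arm 3 at φ=240.0°: (R−r)+L cos θ3 = 0.2986;  centre 3 = (-0.1493, -0.2586, -0.1532)
subtract pairs → two planes through P
plane₁₂: -1.0497x+0.5782y+-0.3663z = -0.0082
Cramer: x(z) = 0.0141-0.3946z;  y(z) = 0.0114-0.0830z
into |P−centre ₁|² = l²: 1.1626z² + 0.1327z + -0.0370 = 0;  Δ = 0.1895;  z = -0.2443 or 0.1301 → z<0 root = -0.2443
x = 0.1105, y = 0.0317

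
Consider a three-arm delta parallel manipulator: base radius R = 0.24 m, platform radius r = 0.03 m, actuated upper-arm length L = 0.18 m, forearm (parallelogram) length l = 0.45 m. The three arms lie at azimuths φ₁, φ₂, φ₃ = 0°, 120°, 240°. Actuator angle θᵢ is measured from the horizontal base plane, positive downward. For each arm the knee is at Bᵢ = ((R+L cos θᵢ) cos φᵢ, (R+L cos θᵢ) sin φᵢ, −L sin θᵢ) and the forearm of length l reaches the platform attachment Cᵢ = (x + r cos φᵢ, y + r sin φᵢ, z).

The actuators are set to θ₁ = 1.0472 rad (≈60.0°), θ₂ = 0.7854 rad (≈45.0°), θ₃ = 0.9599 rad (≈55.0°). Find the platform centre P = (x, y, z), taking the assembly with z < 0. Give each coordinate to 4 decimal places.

φ1=0.0°: virtual centre (0.3000, 0.0000, -0.1559), radius l
O2 = (0.3373·cos120.0°, 0.3373·sin120.0°, -0.1273) = (-0.1686, 0.2921, -0.1273)
O3 = (0.3132·cos240.0°, 0.3132·sin240.0°, -0.1474) = (-0.1566, -0.2713, -0.1474)
eliminate P² terms by subtracting sphere 1 from 2 and 3
linear system: -0.9373x+0.5842y = 0.0157−0.0572z; -0.9132x+-0.5426y = 0.0056−0.0169z
det = 1.0420;  x = -0.0113+0.0393z,  y = 0.0087+-0.0350z
sphere 1 gives Az²+Bz+C=0 with A=1.0028, B=0.2867, C=-0.0812;  B²−4AC=0.4080;  roots -0.4615, 0.1755;  negative root z = -0.4615
x = -0.0294, y = 0.0248

(-0.0294, 0.0248, -0.4615)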